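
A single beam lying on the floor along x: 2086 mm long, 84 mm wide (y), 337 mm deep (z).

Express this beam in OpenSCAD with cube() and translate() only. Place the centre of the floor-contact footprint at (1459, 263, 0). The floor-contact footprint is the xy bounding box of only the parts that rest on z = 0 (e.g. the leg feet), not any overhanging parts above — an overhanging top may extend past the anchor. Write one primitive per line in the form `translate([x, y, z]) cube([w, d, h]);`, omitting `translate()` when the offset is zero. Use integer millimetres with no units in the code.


translate([416, 221, 0]) cube([2086, 84, 337]);


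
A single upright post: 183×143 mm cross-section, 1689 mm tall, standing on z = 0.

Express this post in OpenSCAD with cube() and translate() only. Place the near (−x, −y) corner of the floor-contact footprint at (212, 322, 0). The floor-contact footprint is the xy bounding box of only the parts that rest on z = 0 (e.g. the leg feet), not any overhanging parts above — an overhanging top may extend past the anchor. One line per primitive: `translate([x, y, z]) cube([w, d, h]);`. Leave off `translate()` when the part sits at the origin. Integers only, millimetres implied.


translate([212, 322, 0]) cube([183, 143, 1689]);


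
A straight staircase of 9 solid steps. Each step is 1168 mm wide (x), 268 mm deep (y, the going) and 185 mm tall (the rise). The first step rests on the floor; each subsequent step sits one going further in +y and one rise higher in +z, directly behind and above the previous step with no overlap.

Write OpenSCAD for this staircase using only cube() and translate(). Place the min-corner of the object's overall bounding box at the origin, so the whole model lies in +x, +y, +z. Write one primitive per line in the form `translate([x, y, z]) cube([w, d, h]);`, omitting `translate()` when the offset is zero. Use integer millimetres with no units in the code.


cube([1168, 268, 185]);
translate([0, 268, 185]) cube([1168, 268, 185]);
translate([0, 536, 370]) cube([1168, 268, 185]);
translate([0, 804, 555]) cube([1168, 268, 185]);
translate([0, 1072, 740]) cube([1168, 268, 185]);
translate([0, 1340, 925]) cube([1168, 268, 185]);
translate([0, 1608, 1110]) cube([1168, 268, 185]);
translate([0, 1876, 1295]) cube([1168, 268, 185]);
translate([0, 2144, 1480]) cube([1168, 268, 185]);


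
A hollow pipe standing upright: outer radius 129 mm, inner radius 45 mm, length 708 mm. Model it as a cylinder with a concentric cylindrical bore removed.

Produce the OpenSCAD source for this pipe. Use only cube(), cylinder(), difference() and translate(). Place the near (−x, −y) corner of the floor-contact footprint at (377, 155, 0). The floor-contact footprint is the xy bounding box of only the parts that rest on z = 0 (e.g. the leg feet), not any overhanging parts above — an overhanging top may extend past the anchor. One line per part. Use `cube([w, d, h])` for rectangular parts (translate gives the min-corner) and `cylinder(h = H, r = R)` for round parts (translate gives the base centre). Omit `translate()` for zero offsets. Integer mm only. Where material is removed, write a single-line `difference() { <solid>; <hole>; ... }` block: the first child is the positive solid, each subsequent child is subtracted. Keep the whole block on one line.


difference() { translate([506, 284, 0]) cylinder(h = 708, r = 129); translate([506, 284, 0]) cylinder(h = 708, r = 45); }


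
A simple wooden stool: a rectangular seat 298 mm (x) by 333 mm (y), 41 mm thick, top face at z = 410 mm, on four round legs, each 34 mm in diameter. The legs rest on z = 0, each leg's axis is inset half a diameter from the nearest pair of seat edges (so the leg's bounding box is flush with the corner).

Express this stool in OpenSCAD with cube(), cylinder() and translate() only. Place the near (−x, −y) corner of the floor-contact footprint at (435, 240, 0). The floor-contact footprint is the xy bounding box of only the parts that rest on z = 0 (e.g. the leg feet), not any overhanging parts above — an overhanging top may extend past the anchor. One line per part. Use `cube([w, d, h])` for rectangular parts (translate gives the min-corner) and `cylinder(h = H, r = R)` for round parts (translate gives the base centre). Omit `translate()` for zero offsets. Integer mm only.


translate([435, 240, 369]) cube([298, 333, 41]);
translate([452, 257, 0]) cylinder(h = 369, r = 17);
translate([716, 257, 0]) cylinder(h = 369, r = 17);
translate([452, 556, 0]) cylinder(h = 369, r = 17);
translate([716, 556, 0]) cylinder(h = 369, r = 17);


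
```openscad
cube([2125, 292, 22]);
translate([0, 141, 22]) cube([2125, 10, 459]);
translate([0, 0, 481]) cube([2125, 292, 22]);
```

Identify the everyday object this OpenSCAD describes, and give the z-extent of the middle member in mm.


An I-beam. The web height is 459 mm.

Two wide flanges with a thin centred web — an I-beam. Overall 503 mm minus two 22 mm flanges gives a web of 503 − 2·22 = 459 mm.


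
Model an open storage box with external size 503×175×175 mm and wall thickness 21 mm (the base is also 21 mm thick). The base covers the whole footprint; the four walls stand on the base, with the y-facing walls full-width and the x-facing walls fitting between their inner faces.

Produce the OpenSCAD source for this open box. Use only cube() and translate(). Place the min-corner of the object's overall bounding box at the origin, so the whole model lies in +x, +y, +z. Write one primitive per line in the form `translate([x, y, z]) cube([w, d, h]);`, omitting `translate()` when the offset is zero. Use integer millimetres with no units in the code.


cube([503, 175, 21]);
translate([0, 0, 21]) cube([503, 21, 154]);
translate([0, 154, 21]) cube([503, 21, 154]);
translate([0, 21, 21]) cube([21, 133, 154]);
translate([482, 21, 21]) cube([21, 133, 154]);


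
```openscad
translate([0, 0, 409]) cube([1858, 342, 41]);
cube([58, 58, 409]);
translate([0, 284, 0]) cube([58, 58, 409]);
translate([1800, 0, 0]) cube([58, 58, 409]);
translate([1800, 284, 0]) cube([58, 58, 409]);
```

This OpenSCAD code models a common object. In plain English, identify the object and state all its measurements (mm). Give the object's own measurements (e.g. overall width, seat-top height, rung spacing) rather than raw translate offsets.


A bench: a 1858×342 mm seat slab, 41 mm thick, top at z = 450 mm, on four 58×58 mm square legs flush with the seat corners and standing on z = 0.


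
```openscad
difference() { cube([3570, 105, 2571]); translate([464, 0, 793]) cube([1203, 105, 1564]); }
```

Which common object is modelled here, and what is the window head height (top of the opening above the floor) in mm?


A wall with a window opening. The window head height is 2357 mm.

A wall with a rectangular opening subtracted — a window. Sill at z = 793, opening 1564 mm tall, so the head is at 793 + 1564 = 2357 mm.


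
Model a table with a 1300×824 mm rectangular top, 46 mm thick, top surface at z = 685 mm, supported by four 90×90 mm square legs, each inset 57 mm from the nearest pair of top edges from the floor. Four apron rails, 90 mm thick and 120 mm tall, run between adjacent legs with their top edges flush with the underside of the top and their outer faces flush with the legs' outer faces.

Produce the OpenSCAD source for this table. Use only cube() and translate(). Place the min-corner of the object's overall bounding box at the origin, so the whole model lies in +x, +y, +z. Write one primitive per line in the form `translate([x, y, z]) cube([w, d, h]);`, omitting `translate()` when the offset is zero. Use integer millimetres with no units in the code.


translate([0, 0, 639]) cube([1300, 824, 46]);
translate([57, 57, 0]) cube([90, 90, 639]);
translate([1153, 57, 0]) cube([90, 90, 639]);
translate([57, 677, 0]) cube([90, 90, 639]);
translate([1153, 677, 0]) cube([90, 90, 639]);
translate([147, 57, 519]) cube([1006, 90, 120]);
translate([147, 677, 519]) cube([1006, 90, 120]);
translate([57, 147, 519]) cube([90, 530, 120]);
translate([1153, 147, 519]) cube([90, 530, 120]);


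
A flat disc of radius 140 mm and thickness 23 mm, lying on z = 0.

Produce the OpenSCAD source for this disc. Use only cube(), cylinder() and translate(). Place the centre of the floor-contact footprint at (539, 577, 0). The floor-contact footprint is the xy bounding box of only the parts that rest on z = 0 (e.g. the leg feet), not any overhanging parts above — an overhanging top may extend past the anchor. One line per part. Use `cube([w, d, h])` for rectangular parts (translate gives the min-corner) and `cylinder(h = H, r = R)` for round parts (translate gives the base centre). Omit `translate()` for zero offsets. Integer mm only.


translate([539, 577, 0]) cylinder(h = 23, r = 140);


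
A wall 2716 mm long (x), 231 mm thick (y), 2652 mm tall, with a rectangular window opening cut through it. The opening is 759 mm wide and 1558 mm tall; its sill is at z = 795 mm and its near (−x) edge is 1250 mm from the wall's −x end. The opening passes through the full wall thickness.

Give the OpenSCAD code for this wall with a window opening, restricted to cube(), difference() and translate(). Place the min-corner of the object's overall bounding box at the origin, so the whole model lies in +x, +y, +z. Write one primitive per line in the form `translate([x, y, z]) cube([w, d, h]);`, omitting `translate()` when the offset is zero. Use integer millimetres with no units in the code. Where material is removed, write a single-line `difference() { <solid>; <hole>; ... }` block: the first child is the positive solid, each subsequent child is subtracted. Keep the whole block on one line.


difference() { cube([2716, 231, 2652]); translate([1250, 0, 795]) cube([759, 231, 1558]); }


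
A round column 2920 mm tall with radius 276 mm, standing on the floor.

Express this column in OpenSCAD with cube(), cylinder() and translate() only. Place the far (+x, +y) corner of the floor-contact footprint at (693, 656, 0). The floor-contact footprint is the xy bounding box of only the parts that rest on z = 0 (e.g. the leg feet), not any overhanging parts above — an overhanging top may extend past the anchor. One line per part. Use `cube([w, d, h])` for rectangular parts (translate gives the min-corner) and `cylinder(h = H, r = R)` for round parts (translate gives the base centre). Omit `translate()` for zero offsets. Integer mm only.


translate([417, 380, 0]) cylinder(h = 2920, r = 276);


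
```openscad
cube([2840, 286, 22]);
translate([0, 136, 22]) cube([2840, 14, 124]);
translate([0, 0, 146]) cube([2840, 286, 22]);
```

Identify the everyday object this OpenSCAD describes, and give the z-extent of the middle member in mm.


An I-beam. The web height is 124 mm.

Two wide flanges with a thin centred web — an I-beam. Overall 168 mm minus two 22 mm flanges gives a web of 168 − 2·22 = 124 mm.


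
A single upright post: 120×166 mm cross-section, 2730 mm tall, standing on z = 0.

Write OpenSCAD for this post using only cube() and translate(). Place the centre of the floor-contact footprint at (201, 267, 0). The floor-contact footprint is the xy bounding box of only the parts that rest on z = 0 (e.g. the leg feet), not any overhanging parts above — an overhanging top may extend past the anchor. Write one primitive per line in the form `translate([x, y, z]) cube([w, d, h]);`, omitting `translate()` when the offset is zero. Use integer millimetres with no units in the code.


translate([141, 184, 0]) cube([120, 166, 2730]);


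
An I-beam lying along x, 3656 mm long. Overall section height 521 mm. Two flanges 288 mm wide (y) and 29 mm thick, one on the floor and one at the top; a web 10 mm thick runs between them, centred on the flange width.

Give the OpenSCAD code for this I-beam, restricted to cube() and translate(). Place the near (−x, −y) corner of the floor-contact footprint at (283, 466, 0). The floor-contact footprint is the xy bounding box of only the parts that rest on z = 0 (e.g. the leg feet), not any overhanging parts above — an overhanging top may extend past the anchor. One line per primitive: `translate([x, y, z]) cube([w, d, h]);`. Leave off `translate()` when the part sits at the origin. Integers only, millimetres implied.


translate([283, 466, 0]) cube([3656, 288, 29]);
translate([283, 605, 29]) cube([3656, 10, 463]);
translate([283, 466, 492]) cube([3656, 288, 29]);


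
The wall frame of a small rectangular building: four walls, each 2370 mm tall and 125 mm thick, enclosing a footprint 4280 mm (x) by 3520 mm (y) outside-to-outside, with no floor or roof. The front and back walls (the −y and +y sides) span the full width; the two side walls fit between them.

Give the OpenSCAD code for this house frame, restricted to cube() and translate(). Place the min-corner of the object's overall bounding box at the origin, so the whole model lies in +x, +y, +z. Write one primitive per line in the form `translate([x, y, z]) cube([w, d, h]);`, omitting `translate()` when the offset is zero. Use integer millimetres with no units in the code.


cube([4280, 125, 2370]);
translate([0, 3395, 0]) cube([4280, 125, 2370]);
translate([0, 125, 0]) cube([125, 3270, 2370]);
translate([4155, 125, 0]) cube([125, 3270, 2370]);


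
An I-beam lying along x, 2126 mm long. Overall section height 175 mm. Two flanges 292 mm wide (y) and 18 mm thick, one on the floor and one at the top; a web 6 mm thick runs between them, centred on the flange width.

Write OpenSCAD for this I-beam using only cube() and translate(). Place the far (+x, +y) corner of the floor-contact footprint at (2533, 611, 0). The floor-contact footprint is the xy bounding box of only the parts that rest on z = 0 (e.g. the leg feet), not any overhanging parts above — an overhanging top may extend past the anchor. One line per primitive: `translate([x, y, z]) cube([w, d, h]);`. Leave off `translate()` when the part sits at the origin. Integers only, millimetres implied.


translate([407, 319, 0]) cube([2126, 292, 18]);
translate([407, 462, 18]) cube([2126, 6, 139]);
translate([407, 319, 157]) cube([2126, 292, 18]);


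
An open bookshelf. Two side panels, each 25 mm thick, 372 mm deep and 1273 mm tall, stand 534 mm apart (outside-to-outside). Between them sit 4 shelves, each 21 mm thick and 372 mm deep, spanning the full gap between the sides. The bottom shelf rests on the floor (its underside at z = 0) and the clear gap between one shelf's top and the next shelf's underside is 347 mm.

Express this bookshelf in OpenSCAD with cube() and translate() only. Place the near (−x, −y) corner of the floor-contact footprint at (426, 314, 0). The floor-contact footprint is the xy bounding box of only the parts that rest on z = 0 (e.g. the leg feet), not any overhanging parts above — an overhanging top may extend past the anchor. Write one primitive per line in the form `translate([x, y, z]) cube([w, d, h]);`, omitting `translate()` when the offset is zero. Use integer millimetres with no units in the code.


translate([426, 314, 0]) cube([25, 372, 1273]);
translate([935, 314, 0]) cube([25, 372, 1273]);
translate([451, 314, 0]) cube([484, 372, 21]);
translate([451, 314, 368]) cube([484, 372, 21]);
translate([451, 314, 736]) cube([484, 372, 21]);
translate([451, 314, 1104]) cube([484, 372, 21]);


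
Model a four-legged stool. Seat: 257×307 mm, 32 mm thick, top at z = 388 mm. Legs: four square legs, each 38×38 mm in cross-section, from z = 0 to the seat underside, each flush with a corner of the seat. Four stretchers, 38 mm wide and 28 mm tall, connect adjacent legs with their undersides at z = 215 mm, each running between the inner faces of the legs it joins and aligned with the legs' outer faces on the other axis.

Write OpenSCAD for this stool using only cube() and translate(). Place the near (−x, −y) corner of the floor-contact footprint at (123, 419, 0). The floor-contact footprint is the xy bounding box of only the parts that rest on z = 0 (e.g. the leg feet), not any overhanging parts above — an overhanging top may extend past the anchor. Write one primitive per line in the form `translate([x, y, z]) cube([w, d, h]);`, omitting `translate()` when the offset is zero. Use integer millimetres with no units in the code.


translate([123, 419, 356]) cube([257, 307, 32]);
translate([123, 419, 0]) cube([38, 38, 356]);
translate([342, 419, 0]) cube([38, 38, 356]);
translate([123, 688, 0]) cube([38, 38, 356]);
translate([342, 688, 0]) cube([38, 38, 356]);
translate([161, 419, 215]) cube([181, 38, 28]);
translate([161, 688, 215]) cube([181, 38, 28]);
translate([123, 457, 215]) cube([38, 231, 28]);
translate([342, 457, 215]) cube([38, 231, 28]);


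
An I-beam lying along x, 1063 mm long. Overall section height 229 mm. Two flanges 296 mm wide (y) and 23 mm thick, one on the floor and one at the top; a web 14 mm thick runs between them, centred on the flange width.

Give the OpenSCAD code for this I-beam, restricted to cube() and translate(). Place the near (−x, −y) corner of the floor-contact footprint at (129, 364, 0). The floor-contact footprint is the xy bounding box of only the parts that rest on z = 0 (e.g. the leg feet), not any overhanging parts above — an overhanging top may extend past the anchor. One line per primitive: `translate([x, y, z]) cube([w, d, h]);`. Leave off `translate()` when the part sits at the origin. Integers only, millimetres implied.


translate([129, 364, 0]) cube([1063, 296, 23]);
translate([129, 505, 23]) cube([1063, 14, 183]);
translate([129, 364, 206]) cube([1063, 296, 23]);


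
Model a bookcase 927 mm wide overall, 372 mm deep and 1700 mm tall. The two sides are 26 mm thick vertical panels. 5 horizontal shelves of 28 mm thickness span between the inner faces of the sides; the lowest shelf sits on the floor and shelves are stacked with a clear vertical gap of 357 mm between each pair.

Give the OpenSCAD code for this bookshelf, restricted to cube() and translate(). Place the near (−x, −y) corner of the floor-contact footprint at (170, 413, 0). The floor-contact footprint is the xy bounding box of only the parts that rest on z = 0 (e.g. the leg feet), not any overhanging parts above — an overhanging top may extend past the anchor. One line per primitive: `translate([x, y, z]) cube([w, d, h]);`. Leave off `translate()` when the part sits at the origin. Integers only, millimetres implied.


translate([170, 413, 0]) cube([26, 372, 1700]);
translate([1071, 413, 0]) cube([26, 372, 1700]);
translate([196, 413, 0]) cube([875, 372, 28]);
translate([196, 413, 385]) cube([875, 372, 28]);
translate([196, 413, 770]) cube([875, 372, 28]);
translate([196, 413, 1155]) cube([875, 372, 28]);
translate([196, 413, 1540]) cube([875, 372, 28]);


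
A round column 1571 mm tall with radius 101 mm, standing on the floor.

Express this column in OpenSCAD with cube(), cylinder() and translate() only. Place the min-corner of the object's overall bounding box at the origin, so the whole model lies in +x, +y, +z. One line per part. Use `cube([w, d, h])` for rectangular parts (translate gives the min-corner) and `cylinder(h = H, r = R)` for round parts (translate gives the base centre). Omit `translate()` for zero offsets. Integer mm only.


translate([101, 101, 0]) cylinder(h = 1571, r = 101);


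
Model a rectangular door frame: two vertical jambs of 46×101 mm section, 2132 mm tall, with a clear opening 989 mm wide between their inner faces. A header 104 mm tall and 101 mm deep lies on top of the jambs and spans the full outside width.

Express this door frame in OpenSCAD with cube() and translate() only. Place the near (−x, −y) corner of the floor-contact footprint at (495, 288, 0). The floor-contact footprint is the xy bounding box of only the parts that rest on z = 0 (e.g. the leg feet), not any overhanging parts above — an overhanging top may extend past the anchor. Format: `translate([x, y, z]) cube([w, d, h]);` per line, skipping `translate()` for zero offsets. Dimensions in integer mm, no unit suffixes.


translate([495, 288, 0]) cube([46, 101, 2132]);
translate([1530, 288, 0]) cube([46, 101, 2132]);
translate([495, 288, 2132]) cube([1081, 101, 104]);


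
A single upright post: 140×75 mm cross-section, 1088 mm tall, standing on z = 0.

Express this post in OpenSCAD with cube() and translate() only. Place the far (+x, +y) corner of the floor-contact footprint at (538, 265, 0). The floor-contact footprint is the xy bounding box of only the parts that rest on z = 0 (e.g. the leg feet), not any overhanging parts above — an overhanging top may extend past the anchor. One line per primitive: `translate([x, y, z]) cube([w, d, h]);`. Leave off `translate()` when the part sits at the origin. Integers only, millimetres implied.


translate([398, 190, 0]) cube([140, 75, 1088]);


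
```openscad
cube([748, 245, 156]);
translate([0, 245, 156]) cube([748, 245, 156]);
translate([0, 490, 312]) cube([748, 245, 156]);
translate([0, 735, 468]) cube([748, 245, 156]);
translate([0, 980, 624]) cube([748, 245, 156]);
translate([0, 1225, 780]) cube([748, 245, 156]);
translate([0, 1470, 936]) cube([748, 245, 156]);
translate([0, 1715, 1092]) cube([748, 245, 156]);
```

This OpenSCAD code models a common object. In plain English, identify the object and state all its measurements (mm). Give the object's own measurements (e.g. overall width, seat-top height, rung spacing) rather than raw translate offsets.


A straight staircase of 8 solid steps. Each step is 748 mm wide (x), 245 mm deep (y, the going) and 156 mm tall (the rise). The first step rests on the floor; each subsequent step sits one going further in +y and one rise higher in +z, directly behind and above the previous step with no overlap.


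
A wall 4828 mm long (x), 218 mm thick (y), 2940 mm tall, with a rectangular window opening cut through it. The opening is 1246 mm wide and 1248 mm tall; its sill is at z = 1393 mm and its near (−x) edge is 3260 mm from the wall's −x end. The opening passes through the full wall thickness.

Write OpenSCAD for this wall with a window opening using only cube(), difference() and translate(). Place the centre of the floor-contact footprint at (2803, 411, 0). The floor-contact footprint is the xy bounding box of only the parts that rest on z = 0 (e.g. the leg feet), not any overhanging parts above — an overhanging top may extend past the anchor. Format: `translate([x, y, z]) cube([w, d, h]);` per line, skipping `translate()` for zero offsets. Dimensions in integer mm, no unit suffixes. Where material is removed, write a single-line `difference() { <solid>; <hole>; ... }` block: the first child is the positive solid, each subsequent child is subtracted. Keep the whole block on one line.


difference() { translate([389, 302, 0]) cube([4828, 218, 2940]); translate([3649, 302, 1393]) cube([1246, 218, 1248]); }


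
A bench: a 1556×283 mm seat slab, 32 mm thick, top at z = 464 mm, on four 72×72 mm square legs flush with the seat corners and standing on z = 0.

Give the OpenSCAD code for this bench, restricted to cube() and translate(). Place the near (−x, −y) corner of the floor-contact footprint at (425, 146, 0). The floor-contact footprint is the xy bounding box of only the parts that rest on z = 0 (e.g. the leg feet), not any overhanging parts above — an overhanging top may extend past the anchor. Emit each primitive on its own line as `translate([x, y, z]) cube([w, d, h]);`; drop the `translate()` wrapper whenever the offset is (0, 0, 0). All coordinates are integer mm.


// leg_h = 464 − 32 = 432
translate([425, 146, 432]) cube([1556, 283, 32]);
translate([425, 146, 0]) cube([72, 72, 432]);
translate([425, 357, 0]) cube([72, 72, 432]);
translate([1909, 146, 0]) cube([72, 72, 432]);
translate([1909, 357, 0]) cube([72, 72, 432]);


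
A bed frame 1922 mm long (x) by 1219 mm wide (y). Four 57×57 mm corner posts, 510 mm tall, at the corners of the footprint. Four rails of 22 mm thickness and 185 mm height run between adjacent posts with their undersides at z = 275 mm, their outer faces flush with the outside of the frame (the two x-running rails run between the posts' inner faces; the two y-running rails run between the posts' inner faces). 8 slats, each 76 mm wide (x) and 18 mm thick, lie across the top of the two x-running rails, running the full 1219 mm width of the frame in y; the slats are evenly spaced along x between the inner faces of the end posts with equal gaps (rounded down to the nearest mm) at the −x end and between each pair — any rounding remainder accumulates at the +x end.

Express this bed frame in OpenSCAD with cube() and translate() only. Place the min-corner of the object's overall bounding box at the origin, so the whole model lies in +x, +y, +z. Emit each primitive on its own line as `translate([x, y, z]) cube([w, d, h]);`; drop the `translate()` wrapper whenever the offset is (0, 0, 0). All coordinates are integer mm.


cube([57, 57, 510]);
translate([0, 1162, 0]) cube([57, 57, 510]);
translate([1865, 0, 0]) cube([57, 57, 510]);
translate([1865, 1162, 0]) cube([57, 57, 510]);
translate([57, 0, 275]) cube([1808, 22, 185]);
translate([57, 1197, 275]) cube([1808, 22, 185]);
translate([0, 57, 275]) cube([22, 1105, 185]);
translate([1900, 57, 275]) cube([22, 1105, 185]);
translate([190, 0, 460]) cube([76, 1219, 18]);
translate([399, 0, 460]) cube([76, 1219, 18]);
translate([608, 0, 460]) cube([76, 1219, 18]);
translate([817, 0, 460]) cube([76, 1219, 18]);
translate([1026, 0, 460]) cube([76, 1219, 18]);
translate([1235, 0, 460]) cube([76, 1219, 18]);
translate([1444, 0, 460]) cube([76, 1219, 18]);
translate([1653, 0, 460]) cube([76, 1219, 18]);


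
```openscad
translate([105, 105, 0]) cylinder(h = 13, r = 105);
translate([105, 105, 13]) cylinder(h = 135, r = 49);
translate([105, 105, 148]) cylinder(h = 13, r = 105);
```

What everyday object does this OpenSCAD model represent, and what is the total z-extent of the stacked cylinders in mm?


A spool. The overall height is 161 mm.

Three coaxial cylinders, large–small–large — a spool. Two 13 mm flanges and a 135 mm core give 13 + 135 + 13 = 161 mm.


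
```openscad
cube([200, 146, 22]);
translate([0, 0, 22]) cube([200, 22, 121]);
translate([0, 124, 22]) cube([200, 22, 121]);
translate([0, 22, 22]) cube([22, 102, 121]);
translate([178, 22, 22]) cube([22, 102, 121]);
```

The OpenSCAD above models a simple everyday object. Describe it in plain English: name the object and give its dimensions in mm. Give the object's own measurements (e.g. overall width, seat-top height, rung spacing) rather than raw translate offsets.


An open-topped rectangular box: outside dimensions 200×146×143 mm, with a uniform wall and base thickness of 22 mm. The base is a full 200×146 slab on the floor; four walls sit on top of the base. The front and back walls (the −y and +y sides) span the full width; the two side walls fit between them.


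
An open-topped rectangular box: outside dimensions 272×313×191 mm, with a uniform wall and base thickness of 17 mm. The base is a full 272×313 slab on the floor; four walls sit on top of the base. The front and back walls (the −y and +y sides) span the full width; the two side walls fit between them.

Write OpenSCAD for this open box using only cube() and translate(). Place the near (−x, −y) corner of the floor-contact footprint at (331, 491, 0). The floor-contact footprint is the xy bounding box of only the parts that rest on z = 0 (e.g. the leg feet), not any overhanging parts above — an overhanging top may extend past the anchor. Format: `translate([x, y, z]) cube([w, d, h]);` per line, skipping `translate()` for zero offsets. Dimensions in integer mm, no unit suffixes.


translate([331, 491, 0]) cube([272, 313, 17]);
translate([331, 491, 17]) cube([272, 17, 174]);
translate([331, 787, 17]) cube([272, 17, 174]);
translate([331, 508, 17]) cube([17, 279, 174]);
translate([586, 508, 17]) cube([17, 279, 174]);


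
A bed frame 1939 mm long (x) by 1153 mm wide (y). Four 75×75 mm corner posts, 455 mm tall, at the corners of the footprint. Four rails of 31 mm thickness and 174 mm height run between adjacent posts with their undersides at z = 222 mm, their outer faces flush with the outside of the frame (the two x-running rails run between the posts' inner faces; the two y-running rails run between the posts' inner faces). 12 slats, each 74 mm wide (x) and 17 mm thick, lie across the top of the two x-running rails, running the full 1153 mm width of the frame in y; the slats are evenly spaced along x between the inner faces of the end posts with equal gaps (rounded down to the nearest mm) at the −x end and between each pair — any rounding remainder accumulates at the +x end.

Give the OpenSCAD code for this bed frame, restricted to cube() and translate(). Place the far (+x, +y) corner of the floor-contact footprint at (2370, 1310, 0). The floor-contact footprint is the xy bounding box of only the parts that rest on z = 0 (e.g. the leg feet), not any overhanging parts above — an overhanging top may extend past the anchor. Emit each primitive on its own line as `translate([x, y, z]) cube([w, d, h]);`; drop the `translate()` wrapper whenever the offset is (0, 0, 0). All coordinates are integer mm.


// slat z = rail_z + rail_h = 222 + 174 = 396
// slat gap = ⌊(1789 − 12·74) / 13⌋ = 69
translate([431, 157, 0]) cube([75, 75, 455]);
translate([431, 1235, 0]) cube([75, 75, 455]);
translate([2295, 157, 0]) cube([75, 75, 455]);
translate([2295, 1235, 0]) cube([75, 75, 455]);
translate([506, 157, 222]) cube([1789, 31, 174]);
translate([506, 1279, 222]) cube([1789, 31, 174]);
translate([431, 232, 222]) cube([31, 1003, 174]);
translate([2339, 232, 222]) cube([31, 1003, 174]);
translate([575, 157, 396]) cube([74, 1153, 17]);
translate([718, 157, 396]) cube([74, 1153, 17]);
translate([861, 157, 396]) cube([74, 1153, 17]);
translate([1004, 157, 396]) cube([74, 1153, 17]);
translate([1147, 157, 396]) cube([74, 1153, 17]);
translate([1290, 157, 396]) cube([74, 1153, 17]);
translate([1433, 157, 396]) cube([74, 1153, 17]);
translate([1576, 157, 396]) cube([74, 1153, 17]);
translate([1719, 157, 396]) cube([74, 1153, 17]);
translate([1862, 157, 396]) cube([74, 1153, 17]);
translate([2005, 157, 396]) cube([74, 1153, 17]);
translate([2148, 157, 396]) cube([74, 1153, 17]);


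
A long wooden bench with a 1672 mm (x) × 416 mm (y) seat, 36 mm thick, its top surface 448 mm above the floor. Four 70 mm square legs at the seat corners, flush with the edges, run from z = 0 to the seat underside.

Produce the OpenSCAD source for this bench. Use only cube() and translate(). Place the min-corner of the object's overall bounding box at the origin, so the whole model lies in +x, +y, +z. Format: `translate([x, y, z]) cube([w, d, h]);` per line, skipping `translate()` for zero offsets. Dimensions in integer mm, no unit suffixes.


translate([0, 0, 412]) cube([1672, 416, 36]);
cube([70, 70, 412]);
translate([0, 346, 0]) cube([70, 70, 412]);
translate([1602, 0, 0]) cube([70, 70, 412]);
translate([1602, 346, 0]) cube([70, 70, 412]);


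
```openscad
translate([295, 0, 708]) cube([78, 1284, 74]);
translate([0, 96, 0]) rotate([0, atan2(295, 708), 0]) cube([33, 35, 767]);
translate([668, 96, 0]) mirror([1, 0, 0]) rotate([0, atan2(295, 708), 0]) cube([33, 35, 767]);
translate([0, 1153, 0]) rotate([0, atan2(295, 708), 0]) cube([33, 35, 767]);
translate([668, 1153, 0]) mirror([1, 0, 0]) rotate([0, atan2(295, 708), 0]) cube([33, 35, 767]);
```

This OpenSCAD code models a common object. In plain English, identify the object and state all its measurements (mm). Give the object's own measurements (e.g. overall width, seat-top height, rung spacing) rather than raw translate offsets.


A sawhorse. A 78×1284×74 mm beam (x, y, z) sits on two A-frame leg pairs. Each pair is two raked legs of 33×35 mm section (35 mm along y) splaying symmetrically in x. Each leg rises 708 mm vertically over 295 mm of horizontal reach and is 767 mm long along its own axis. Every leg's outer bottom edge rests on the floor and its outer top edge meets a bottom edge of the beam — the left legs (tilting toward +x) meet the beam's −x bottom edge, the right legs (their mirror images, tilting toward −x) meet its +x bottom edge — so the leg tops tuck under the beam, the beam's underside is 708 mm above the floor, and the feet are 668 mm apart outside-to-outside with the beam centred between them. The two leg pairs are set in 96 mm from either end of the beam.


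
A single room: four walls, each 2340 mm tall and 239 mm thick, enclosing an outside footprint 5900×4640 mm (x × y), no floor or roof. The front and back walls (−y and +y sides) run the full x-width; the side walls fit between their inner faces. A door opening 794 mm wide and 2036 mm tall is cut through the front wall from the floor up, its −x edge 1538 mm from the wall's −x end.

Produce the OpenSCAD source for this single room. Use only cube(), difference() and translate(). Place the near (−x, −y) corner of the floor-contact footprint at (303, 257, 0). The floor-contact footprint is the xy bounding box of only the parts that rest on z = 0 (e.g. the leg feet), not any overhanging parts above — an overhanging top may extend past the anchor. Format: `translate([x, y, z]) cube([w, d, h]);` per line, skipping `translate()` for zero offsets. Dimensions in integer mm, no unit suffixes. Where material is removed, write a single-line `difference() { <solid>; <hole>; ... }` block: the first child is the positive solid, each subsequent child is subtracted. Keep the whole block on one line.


difference() { translate([303, 257, 0]) cube([5900, 239, 2340]); translate([1841, 257, 0]) cube([794, 239, 2036]); }
translate([303, 4658, 0]) cube([5900, 239, 2340]);
translate([303, 496, 0]) cube([239, 4162, 2340]);
translate([5964, 496, 0]) cube([239, 4162, 2340]);


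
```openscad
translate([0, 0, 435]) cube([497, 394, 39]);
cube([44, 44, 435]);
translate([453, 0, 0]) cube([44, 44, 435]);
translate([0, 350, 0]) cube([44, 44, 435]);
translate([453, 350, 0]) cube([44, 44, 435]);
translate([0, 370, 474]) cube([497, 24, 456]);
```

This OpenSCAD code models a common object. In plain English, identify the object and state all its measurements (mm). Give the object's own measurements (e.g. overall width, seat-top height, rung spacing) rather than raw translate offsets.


A chair. The seat is a 497×394×39 mm slab with its top at z = 474 mm, on four 44×44 mm corner legs (flush with the seat edges, standing on z = 0). A flat backrest 24 mm thick, 456 mm tall, spans the full seat width and rises from the seat top along its +y edge, rear face flush with the rear of the seat.


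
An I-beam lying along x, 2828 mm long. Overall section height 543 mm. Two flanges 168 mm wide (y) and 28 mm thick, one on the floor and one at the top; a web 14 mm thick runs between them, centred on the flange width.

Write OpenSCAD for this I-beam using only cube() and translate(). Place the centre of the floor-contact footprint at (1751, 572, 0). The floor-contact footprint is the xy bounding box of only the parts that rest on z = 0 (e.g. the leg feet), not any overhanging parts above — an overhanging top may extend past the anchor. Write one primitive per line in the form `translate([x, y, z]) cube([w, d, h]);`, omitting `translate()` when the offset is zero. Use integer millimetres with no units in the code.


translate([337, 488, 0]) cube([2828, 168, 28]);
translate([337, 565, 28]) cube([2828, 14, 487]);
translate([337, 488, 515]) cube([2828, 168, 28]);


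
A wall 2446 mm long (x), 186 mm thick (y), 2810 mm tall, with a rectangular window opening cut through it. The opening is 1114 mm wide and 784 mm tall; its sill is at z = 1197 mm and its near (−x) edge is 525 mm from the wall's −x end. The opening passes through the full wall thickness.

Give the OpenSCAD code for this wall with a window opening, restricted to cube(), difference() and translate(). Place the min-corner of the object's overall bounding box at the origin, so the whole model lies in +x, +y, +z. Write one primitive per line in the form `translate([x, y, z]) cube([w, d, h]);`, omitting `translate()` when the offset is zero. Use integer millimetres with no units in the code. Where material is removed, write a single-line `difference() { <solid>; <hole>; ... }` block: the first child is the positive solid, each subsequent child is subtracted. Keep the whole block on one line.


difference() { cube([2446, 186, 2810]); translate([525, 0, 1197]) cube([1114, 186, 784]); }


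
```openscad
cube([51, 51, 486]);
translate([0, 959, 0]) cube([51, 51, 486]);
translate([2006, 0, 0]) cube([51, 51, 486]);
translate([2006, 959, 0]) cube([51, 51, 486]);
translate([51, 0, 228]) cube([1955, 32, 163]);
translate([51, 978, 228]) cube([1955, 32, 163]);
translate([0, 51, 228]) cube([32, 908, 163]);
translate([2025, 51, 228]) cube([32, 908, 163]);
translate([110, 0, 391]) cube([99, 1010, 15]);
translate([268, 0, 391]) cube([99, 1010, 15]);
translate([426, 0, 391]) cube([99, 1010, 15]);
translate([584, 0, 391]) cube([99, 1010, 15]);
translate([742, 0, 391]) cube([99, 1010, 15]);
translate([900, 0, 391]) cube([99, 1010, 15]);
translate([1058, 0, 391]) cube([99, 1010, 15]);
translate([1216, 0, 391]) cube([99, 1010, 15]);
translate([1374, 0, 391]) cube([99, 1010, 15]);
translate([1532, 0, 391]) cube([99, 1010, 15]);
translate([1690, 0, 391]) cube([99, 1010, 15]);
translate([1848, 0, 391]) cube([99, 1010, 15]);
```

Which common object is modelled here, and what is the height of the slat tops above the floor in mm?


A bed frame. The slat-top height is 406 mm.

Four posts, four rails, and a row of slats — a bed frame. Slats sit on the rails at z = 228 + 163 = 391; with slat thickness 15, the top is 406 mm.


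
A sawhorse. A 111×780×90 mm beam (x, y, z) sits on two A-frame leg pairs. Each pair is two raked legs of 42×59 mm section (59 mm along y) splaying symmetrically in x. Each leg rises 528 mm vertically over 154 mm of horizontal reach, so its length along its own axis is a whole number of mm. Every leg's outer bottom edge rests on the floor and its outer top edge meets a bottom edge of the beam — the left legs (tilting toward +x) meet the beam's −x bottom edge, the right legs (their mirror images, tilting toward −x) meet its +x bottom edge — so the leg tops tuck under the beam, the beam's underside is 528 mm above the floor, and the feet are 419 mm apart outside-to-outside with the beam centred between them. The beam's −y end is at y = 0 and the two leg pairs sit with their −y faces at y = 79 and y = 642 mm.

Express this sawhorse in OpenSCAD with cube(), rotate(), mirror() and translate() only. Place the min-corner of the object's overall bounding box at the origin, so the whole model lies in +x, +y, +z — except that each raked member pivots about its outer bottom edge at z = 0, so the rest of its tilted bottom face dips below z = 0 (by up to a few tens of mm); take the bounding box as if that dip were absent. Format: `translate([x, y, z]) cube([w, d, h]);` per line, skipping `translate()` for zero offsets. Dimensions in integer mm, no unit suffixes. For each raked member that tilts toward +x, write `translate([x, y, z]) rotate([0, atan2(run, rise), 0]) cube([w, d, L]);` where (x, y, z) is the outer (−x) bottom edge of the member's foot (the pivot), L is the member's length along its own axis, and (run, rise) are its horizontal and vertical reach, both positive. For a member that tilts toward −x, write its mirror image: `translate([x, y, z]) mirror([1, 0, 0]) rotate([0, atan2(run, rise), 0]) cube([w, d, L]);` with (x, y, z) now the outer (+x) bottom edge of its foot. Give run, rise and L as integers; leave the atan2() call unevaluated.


translate([154, 0, 528]) cube([111, 780, 90]);
translate([0, 79, 0]) rotate([0, atan2(154, 528), 0]) cube([42, 59, 550]);
translate([419, 79, 0]) mirror([1, 0, 0]) rotate([0, atan2(154, 528), 0]) cube([42, 59, 550]);
translate([0, 642, 0]) rotate([0, atan2(154, 528), 0]) cube([42, 59, 550]);
translate([419, 642, 0]) mirror([1, 0, 0]) rotate([0, atan2(154, 528), 0]) cube([42, 59, 550]);


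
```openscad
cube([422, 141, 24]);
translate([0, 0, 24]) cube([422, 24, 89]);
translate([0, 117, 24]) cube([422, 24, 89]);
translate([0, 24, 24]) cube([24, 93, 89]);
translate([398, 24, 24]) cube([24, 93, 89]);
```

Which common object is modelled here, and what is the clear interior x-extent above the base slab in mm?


An open box. The internal width is 374 mm.

A 422×141 base slab with four walls standing on it — an open box. The base is 422 mm wide and the walls are 24 mm thick, so the internal width is 422 − 2 × 24 = 374 mm.
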